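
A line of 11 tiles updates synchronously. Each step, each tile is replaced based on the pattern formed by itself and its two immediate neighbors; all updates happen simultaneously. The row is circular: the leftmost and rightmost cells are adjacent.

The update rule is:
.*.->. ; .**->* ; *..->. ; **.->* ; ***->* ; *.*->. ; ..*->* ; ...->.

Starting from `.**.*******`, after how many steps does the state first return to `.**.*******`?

1

.**.*******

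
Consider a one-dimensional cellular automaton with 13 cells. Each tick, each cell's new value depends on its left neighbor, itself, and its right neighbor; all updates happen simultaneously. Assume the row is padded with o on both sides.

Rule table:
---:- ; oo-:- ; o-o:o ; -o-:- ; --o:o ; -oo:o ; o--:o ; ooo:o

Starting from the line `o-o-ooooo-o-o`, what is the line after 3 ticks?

-ooooo-o-oooo

-o-ooooo-o-oo
o-ooooo-o-ooo
-ooooo-o-oooo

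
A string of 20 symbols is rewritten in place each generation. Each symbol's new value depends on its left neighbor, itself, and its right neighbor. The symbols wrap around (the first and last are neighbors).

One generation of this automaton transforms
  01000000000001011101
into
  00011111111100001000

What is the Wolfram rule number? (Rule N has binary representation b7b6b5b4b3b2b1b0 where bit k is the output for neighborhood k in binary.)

position 16: 111 → 1  (bit 7 = 1)
position 17: 110 → 0  (bit 6 = 0)
position 0: 101 → 0  (bit 5 = 0)
position 2: 100 → 0  (bit 4 = 0)
position 15: 011 → 0  (bit 3 = 0)
position 1: 010 → 0  (bit 2 = 0)
position 12: 001 → 0  (bit 1 = 0)
position 3: 000 → 1  (bit 0 = 1)
bits b7..b0 = 10000001 = 129

129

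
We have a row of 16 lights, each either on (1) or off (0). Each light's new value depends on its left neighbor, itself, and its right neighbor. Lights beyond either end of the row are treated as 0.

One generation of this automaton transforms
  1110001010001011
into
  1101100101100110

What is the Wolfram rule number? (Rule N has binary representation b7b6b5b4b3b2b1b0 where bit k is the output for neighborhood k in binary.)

position 1: 111 → 1  (bit 7 = 1)
position 2: 110 → 0  (bit 6 = 0)
position 7: 101 → 1  (bit 5 = 1)
position 3: 100 → 1  (bit 4 = 1)
position 0: 011 → 1  (bit 3 = 1)
position 6: 010 → 0  (bit 2 = 0)
position 5: 001 → 0  (bit 1 = 0)
position 4: 000 → 1  (bit 0 = 1)
bits b7..b0 = 10111001 = 185

185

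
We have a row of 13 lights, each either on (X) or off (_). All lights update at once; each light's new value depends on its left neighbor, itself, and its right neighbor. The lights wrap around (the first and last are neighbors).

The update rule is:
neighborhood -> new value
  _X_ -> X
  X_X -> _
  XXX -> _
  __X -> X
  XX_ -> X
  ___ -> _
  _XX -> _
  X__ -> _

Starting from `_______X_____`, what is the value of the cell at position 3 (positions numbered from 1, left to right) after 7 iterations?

______XX_____
_____X_X_____
____XX_X_____
___X_X_X_____
__XX_X_X_____
_X_X_X_X_____
XX_X_X_X_____
position 3 holds _

_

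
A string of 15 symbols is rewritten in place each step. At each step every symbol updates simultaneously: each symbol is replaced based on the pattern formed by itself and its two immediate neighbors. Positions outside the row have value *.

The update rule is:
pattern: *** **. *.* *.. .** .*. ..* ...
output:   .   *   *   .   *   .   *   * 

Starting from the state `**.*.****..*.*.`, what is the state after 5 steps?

**.....**.**...

.**.**..*.*.*.*
******.*.*.*.**
.....**.*.*.**.
.*******.*.****
**.....**.**...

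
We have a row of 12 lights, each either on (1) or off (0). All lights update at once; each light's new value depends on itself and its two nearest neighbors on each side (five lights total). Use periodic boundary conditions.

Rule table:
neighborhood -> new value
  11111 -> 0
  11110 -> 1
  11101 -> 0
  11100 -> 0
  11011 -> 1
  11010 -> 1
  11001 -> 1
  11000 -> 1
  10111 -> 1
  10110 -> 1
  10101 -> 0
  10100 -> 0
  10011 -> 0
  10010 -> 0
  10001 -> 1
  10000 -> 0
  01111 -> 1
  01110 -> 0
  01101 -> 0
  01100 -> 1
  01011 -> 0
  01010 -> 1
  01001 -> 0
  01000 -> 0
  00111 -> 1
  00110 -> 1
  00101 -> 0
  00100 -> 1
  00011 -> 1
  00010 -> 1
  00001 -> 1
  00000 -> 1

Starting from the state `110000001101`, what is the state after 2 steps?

100011010111

001011111011
100011010111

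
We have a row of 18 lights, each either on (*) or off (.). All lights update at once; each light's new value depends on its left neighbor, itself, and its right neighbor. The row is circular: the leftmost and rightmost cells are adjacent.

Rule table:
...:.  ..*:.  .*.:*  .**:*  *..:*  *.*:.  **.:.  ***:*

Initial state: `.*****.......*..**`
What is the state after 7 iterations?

.**.*.*.*.*..**.*.

.****.*......**.*.
.***..**.....*..**
.**.*.*.*....**.*.
.*..*.*.**...*..**
.**.*.*.*.*..**.*.
.*..*.*.*.**.*..**
.**.*.*.*.*..**.*.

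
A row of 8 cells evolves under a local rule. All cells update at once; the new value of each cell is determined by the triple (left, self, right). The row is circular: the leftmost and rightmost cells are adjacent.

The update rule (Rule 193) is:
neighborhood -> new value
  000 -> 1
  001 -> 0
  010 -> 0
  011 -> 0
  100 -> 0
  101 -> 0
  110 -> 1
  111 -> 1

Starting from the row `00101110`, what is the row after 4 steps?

00000110

10000110
00110010
10010000
00000110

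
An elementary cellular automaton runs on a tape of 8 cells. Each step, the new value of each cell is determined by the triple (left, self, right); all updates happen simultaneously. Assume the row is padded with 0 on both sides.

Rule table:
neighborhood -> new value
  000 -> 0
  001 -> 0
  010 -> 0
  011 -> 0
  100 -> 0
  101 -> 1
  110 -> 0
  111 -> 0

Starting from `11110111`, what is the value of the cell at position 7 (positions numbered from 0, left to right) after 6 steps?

0

00001000
00000000
00000000  (fixed point — unchanged through step 6)
position 7 holds 0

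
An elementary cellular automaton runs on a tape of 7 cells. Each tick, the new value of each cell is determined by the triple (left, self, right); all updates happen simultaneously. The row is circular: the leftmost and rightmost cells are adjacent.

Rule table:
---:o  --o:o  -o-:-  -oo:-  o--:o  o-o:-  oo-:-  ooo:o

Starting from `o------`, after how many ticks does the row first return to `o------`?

4

tick 1: -oooooo
tick 2: --oooo-
tick 3: oo-oo-o
tick 4: o------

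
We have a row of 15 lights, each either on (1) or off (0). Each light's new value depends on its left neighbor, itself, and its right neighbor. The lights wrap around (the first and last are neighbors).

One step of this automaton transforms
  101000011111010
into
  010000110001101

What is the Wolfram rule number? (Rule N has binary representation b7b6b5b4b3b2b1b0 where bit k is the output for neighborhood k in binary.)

position 8: 111 → 0  (bit 7 = 0)
position 11: 110 → 1  (bit 6 = 1)
position 1: 101 → 1  (bit 5 = 1)
position 3: 100 → 0  (bit 4 = 0)
position 7: 011 → 1  (bit 3 = 1)
position 0: 010 → 0  (bit 2 = 0)
position 6: 001 → 1  (bit 1 = 1)
position 4: 000 → 0  (bit 0 = 0)
bits b7..b0 = 01101010 = 106

106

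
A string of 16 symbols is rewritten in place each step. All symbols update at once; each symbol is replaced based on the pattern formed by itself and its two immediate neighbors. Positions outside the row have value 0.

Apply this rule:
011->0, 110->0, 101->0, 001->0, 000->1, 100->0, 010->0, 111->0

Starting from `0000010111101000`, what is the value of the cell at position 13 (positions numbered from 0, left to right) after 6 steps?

0

1111000000000011
0000011111111000
1111000000000011  (repeats step 1; period 2)
step 6: 0000011111111000
position 13 holds 0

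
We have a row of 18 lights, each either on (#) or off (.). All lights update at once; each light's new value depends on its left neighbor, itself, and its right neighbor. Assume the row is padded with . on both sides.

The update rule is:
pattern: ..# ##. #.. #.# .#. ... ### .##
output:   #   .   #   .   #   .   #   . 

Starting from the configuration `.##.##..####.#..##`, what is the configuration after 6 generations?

#.....##.##..###..
##...#.....##.#.#.
..#.###...#...#.##
.##..#.#.###.##...
#..###.#..#....#..
###.#..#####..###.

###.#..#####..###.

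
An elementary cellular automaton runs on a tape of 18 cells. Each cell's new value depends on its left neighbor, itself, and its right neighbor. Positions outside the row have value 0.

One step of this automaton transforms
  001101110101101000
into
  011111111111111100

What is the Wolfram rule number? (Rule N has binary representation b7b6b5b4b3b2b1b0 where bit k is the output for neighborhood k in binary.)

254

position 6: 111 → 1  (bit 7 = 1)
position 3: 110 → 1  (bit 6 = 1)
position 4: 101 → 1  (bit 5 = 1)
position 15: 100 → 1  (bit 4 = 1)
position 2: 011 → 1  (bit 3 = 1)
position 9: 010 → 1  (bit 2 = 1)
position 1: 001 → 1  (bit 1 = 1)
position 0: 000 → 0  (bit 0 = 0)
bits b7..b0 = 11111110 = 254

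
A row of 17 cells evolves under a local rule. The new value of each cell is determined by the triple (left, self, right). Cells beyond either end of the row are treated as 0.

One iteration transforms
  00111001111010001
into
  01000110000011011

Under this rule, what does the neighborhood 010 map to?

1

At position 12 the neighborhood is 010; the next row has 1 there.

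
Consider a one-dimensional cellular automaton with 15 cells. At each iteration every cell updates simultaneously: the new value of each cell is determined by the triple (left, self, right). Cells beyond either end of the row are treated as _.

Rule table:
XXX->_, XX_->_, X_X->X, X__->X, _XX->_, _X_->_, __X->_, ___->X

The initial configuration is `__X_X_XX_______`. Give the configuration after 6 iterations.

__X__X_________

X__X_X__XXXXXXX
_X__X_X________
__X__X_XXXXXXXX
X__X__X________
_X__X__XXXXXXXX
__X__X_________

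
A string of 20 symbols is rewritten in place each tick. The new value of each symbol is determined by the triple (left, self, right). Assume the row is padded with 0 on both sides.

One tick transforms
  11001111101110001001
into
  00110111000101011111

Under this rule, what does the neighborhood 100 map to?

At position 2 the neighborhood is 100; the next row has 1 there.

1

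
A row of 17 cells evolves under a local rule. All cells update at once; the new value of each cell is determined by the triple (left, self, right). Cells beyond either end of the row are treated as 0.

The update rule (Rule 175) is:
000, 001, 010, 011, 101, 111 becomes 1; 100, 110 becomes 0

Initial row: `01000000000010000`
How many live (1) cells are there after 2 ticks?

14

11011111111110111
10111111111101110
count of 1: 14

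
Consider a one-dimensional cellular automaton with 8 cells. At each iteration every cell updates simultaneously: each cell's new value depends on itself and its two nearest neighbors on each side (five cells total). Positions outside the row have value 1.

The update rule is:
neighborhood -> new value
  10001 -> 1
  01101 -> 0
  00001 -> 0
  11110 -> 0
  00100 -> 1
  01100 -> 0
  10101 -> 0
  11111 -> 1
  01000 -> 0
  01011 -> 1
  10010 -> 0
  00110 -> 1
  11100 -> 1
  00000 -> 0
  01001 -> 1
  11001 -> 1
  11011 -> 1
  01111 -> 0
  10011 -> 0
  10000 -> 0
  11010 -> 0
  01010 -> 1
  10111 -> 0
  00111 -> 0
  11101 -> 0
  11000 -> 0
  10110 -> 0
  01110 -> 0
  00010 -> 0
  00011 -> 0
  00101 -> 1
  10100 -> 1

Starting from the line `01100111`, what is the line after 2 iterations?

11010100

iteration 1: 10010001
iteration 2: 11010100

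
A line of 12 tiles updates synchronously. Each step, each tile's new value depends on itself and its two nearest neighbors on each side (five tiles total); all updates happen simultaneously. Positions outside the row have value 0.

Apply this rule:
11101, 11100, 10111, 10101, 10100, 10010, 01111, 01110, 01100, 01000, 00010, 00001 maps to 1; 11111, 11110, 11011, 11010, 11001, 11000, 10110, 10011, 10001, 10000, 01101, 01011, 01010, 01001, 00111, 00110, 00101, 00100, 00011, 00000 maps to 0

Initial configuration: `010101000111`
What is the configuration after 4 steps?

000101010010

100101100011
001000100001
110101010110
000101010010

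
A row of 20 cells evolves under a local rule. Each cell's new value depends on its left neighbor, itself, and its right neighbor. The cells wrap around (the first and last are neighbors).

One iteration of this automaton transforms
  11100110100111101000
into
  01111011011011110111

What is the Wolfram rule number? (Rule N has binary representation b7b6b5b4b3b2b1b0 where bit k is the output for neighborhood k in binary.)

position 1: 111 → 1  (bit 7 = 1)
position 2: 110 → 1  (bit 6 = 1)
position 7: 101 → 1  (bit 5 = 1)
position 3: 100 → 1  (bit 4 = 1)
position 0: 011 → 0  (bit 3 = 0)
position 8: 010 → 0  (bit 2 = 0)
position 4: 001 → 1  (bit 1 = 1)
position 18: 000 → 1  (bit 0 = 1)
bits b7..b0 = 11110011 = 243

243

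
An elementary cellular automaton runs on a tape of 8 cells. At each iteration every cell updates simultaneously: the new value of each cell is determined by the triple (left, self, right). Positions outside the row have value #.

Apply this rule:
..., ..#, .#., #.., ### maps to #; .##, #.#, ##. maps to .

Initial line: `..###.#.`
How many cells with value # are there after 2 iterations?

iteration 1: ##.#..#.
iteration 2: #..####.
count of #: 5

5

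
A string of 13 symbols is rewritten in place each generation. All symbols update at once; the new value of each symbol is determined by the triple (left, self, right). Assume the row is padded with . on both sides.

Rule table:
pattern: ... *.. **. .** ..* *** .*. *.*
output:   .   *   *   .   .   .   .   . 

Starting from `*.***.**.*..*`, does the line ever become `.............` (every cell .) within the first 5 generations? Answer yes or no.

no

....*..*..*..
.....*..*..*.
......*..*..*
.......*..*..
........*..*.
generation 5 is ........*..*., still not uniform .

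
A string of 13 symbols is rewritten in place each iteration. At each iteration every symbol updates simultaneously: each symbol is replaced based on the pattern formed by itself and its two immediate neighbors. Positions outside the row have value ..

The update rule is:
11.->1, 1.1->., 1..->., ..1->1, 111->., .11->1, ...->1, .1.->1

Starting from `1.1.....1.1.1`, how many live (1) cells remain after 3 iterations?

8

iteration 1: 1.1.11111.1.1
iteration 2: 1.1.1...1.1.1
iteration 3: 1.1.1.111.1.1
count of 1: 8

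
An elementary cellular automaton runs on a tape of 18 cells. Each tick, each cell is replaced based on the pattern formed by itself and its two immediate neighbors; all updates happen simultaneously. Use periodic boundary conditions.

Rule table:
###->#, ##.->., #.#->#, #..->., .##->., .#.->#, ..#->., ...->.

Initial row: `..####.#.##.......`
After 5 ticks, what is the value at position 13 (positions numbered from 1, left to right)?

tick 1: ...##.###.........
tick 2: .....#.#..........
tick 3: .....###..........
tick 4: ......#...........
tick 5: ......#...........
position 13 holds .

.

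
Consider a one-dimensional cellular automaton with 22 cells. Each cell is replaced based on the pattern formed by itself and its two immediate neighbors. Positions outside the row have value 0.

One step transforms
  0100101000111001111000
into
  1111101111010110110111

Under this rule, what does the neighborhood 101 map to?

At position 5 the neighborhood is 101; the next row has 0 there.

0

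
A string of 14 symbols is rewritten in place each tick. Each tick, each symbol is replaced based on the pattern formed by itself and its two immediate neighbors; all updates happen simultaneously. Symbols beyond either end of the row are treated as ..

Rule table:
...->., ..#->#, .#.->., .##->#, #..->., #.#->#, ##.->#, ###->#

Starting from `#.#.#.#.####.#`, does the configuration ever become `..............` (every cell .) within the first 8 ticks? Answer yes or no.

.#.#.#.######.
#.#.#.#######.
.#.#.########.
#.#.#########.
.#.##########.
#.###########.
.############.
#############.
tick 8 is #############., still not uniform .

no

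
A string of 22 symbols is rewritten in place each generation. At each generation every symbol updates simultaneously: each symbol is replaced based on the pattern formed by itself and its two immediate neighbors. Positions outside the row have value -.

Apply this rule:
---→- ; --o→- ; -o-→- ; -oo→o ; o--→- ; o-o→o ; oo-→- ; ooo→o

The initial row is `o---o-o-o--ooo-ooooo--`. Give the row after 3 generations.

-----o-o---oo-ooooo---
------o----o-ooooo----
------------ooooo-----

------------ooooo-----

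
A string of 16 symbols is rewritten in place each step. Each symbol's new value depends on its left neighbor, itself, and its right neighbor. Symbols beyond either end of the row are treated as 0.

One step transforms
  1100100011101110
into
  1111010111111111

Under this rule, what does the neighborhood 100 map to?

At position 2 the neighborhood is 100; the next row has 1 there.

1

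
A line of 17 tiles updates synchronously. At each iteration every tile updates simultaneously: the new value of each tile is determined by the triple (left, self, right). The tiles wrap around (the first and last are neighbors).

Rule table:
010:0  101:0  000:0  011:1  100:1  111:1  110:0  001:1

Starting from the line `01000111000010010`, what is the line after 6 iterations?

10101110100101101
00001100011001001
10011010110110110
01110000100100100
11101001011011010
11000110010010000

11000110010010000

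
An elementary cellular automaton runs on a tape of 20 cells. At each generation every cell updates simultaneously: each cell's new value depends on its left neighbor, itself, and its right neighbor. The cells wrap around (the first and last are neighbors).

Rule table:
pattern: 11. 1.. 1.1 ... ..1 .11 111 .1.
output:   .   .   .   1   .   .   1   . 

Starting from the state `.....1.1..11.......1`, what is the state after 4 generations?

11111..111..11...111

.111.........11111..
..1..1111111..111..1
......11111....1....
11111..111..11...111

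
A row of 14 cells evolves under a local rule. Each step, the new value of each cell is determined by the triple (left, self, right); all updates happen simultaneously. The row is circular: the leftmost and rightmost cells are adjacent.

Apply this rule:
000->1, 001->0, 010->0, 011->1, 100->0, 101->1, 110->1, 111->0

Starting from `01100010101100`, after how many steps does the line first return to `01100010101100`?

01101001011101
11110000110110
10010110111111
10001111100000
00101000101110
10010010011010
00000000011101
01111111010110
01000001101110
00011101111010
11010111001100
11101101001100
10111110001100
01100010101100

14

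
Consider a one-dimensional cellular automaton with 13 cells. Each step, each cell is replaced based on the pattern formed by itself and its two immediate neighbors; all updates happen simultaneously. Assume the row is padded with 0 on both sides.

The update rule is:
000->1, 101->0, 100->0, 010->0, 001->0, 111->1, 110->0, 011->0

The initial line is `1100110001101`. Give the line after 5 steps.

1000011111111

step 1: 0000000100000
step 2: 1111110001111
step 3: 0111100100110
step 4: 0011000000000
step 5: 1000011111111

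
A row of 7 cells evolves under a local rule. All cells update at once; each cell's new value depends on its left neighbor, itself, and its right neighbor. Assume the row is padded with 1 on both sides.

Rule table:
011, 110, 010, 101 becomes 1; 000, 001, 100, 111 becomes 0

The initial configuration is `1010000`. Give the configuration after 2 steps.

1110000
0010000

0010000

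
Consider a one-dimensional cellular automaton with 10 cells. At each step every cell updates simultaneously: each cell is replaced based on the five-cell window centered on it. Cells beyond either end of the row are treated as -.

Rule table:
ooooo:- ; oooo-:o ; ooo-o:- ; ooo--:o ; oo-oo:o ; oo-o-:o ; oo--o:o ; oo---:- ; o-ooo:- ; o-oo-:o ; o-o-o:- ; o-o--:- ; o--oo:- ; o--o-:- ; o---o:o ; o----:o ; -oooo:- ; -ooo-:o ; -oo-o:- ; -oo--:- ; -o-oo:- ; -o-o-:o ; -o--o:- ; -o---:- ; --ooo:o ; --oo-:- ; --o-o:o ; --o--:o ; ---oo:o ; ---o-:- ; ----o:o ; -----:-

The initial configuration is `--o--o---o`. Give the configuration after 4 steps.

o-o--o-o-o
oo---oo-o-
---oo--o--
-oo--o-o-o

-oo--o-o-o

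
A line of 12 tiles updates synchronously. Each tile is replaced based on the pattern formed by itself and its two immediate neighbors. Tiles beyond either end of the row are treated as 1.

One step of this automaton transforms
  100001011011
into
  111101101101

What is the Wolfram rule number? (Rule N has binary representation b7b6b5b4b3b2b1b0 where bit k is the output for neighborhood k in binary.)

245

position 11: 111 → 1  (bit 7 = 1)
position 0: 110 → 1  (bit 6 = 1)
position 6: 101 → 1  (bit 5 = 1)
position 1: 100 → 1  (bit 4 = 1)
position 7: 011 → 0  (bit 3 = 0)
position 5: 010 → 1  (bit 2 = 1)
position 4: 001 → 0  (bit 1 = 0)
position 2: 000 → 1  (bit 0 = 1)
bits b7..b0 = 11110101 = 245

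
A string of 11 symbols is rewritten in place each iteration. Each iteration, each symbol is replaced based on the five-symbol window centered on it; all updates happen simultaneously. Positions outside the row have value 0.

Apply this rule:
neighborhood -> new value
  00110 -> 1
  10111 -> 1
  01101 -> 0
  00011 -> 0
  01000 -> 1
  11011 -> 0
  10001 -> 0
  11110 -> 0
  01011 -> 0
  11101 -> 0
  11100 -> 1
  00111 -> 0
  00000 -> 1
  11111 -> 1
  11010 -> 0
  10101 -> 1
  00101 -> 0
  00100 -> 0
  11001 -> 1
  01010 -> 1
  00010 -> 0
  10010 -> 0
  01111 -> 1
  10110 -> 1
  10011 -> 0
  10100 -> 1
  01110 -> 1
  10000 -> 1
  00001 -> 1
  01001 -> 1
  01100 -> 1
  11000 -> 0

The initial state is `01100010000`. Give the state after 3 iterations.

01001110011

01100001111
01101100101
01001110011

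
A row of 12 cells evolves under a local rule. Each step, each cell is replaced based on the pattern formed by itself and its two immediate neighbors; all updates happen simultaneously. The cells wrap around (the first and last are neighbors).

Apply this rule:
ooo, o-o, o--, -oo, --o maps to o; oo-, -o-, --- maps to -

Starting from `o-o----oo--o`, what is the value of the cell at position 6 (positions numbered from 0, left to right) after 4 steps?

step 1: -o-o--oo-ooo
step 2: o-o-ooo-ooo-
step 3: -o-ooo-ooo-o
step 4: o-ooo-ooo-o-
position 6 holds o

o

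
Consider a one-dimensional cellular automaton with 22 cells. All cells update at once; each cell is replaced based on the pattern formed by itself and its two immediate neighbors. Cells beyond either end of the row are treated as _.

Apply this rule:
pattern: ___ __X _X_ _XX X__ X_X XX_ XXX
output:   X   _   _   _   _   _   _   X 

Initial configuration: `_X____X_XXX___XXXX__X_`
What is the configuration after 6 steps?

XX____XXXX__XX____XXX_

___XX____X__X__XX_____
XX____XX__________XXXX
___XX____XXXXXXXX__XX_
XX____XX__XXXXXX______
___XX______XXXX__XXXXX
XX____XXXX__XX____XXX_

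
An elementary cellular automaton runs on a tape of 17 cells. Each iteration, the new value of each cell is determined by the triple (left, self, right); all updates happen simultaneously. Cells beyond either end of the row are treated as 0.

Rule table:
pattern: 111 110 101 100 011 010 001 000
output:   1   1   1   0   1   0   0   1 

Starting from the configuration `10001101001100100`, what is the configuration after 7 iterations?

11111111111111110

iteration 1: 00101110001100001
iteration 2: 10011110101101100
iteration 3: 00011111011111101
iteration 4: 11011111111111110
iteration 5: 11111111111111110
iteration 6: 11111111111111110  (fixed point — unchanged through iteration 7)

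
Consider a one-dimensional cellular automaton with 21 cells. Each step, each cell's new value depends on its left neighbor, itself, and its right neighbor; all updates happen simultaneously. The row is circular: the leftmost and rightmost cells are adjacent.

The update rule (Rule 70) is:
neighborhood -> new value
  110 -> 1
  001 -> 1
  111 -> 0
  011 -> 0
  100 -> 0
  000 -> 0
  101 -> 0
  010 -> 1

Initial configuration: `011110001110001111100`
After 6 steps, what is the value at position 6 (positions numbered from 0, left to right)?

100010010010010000100
100110110110110001101
101010010010010010100
101010110110110110101
101010010010010010100  (repeats step 3; period 2)
step 6: 101010110110110110101
position 6 holds 1

1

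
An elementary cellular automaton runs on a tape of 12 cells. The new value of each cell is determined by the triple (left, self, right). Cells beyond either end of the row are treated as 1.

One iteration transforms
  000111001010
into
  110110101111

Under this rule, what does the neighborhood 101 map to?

At position 9 the neighborhood is 101; the next row has 1 there.

1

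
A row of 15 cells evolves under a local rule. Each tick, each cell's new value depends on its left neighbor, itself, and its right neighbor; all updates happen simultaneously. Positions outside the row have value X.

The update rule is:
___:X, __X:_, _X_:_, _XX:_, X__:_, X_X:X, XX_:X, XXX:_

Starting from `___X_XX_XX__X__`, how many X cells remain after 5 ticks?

5

tick 1: _X__X_XX_X_____
tick 2: X____X_XX__XXX_
tick 3: X_XX__X_X____XX
tick 4: XX_X___X__XX___
tick 5: _XX__X_____X_X_
count of X: 5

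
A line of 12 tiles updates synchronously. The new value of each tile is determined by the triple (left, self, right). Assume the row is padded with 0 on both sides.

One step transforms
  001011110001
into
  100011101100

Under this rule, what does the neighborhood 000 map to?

At position 0 the neighborhood is 000; the next row has 1 there.

1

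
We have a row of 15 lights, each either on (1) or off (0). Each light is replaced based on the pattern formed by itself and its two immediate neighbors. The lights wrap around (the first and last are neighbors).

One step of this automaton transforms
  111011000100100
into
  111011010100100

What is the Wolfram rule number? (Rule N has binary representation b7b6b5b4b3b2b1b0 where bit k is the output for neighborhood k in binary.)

position 1: 111 → 1  (bit 7 = 1)
position 2: 110 → 1  (bit 6 = 1)
position 3: 101 → 0  (bit 5 = 0)
position 6: 100 → 0  (bit 4 = 0)
position 0: 011 → 1  (bit 3 = 1)
position 9: 010 → 1  (bit 2 = 1)
position 8: 001 → 0  (bit 1 = 0)
position 7: 000 → 1  (bit 0 = 1)
bits b7..b0 = 11001101 = 205

205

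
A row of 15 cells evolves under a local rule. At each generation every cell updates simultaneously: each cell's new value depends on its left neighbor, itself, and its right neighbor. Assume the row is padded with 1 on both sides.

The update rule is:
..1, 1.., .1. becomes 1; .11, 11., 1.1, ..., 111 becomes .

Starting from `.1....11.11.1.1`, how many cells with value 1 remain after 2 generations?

.11..1......1..
...1111....1111
count of 1: 8

8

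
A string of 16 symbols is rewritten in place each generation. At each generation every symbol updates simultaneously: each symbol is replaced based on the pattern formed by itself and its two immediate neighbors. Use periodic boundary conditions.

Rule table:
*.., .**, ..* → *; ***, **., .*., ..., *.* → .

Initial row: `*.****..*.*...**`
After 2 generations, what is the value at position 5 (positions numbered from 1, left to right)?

..*...**...*.**.
.*.*.**.*.*..*.*
position 5 holds .

.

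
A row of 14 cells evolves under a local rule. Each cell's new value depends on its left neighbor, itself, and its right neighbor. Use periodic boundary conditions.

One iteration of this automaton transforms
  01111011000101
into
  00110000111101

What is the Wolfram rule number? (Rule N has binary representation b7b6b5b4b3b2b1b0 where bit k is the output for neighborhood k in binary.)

position 2: 111 → 1  (bit 7 = 1)
position 4: 110 → 0  (bit 6 = 0)
position 0: 101 → 0  (bit 5 = 0)
position 8: 100 → 1  (bit 4 = 1)
position 1: 011 → 0  (bit 3 = 0)
position 11: 010 → 1  (bit 2 = 1)
position 10: 001 → 1  (bit 1 = 1)
position 9: 000 → 1  (bit 0 = 1)
bits b7..b0 = 10010111 = 151

151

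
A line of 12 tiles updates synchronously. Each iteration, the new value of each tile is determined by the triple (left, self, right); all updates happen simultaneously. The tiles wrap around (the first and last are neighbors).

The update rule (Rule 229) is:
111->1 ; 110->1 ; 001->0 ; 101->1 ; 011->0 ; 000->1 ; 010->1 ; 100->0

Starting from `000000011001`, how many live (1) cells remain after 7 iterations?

6

011111001001
101111001001
110111001000
011011001010
001101001110
100111000110
100011010011
count of 1: 6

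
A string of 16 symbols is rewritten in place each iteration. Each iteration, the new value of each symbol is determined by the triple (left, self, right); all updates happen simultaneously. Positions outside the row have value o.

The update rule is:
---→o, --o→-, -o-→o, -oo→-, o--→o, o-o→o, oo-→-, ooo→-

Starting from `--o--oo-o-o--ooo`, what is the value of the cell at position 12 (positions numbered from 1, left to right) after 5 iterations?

o-oo---ooooo----
-o--oo------ooo-
ooo---ooooo----o
---oo------ooo--
oo---ooooo----o-
position 12 holds -

-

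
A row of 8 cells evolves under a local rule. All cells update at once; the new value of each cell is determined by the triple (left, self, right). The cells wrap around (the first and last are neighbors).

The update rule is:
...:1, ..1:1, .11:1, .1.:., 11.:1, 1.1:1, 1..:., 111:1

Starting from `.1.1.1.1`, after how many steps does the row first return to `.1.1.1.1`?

1.1.1.1.
.1.1.1.1

2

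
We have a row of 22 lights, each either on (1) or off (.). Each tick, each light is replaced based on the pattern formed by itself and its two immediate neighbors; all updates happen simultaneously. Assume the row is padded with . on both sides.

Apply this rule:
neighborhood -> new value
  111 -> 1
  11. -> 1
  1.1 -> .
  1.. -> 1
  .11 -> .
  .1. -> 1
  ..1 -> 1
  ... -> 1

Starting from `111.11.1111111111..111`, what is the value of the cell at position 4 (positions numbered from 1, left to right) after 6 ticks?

.11..1..11111111111.11
1.111111.1111111111..1
1..11111..111111111111
111.111111.11111111111
.11..11111..1111111111
1.111.111111.111111111
position 4 holds 1

1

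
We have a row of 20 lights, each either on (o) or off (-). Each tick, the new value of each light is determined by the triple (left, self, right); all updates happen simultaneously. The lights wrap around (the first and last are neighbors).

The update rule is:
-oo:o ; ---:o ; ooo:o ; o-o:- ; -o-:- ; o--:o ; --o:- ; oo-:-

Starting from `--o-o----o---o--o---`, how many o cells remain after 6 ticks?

12

o----ooo--oo--o--ooo
-ooo-oo-o-o-o--o-ooo
-oo--o-------o---oo-
-o-o--oooooo--oo-o-o
----o-ooooo-o-o-----
ooo---oooo-----ooooo
count of o: 12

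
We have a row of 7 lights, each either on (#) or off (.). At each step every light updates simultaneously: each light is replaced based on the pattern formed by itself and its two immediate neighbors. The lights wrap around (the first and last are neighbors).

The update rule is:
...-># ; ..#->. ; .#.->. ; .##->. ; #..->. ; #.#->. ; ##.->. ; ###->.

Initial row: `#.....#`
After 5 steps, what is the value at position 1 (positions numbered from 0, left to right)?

.

step 1: ..###..
step 2: #.....#  (repeats step 0; period 2)
step 5: ..###..
position 1 holds .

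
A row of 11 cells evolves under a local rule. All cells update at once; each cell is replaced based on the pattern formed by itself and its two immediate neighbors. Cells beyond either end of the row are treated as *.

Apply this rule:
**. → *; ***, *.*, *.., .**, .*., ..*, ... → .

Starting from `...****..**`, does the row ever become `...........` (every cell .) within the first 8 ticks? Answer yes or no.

yes

......*....
...........
all cells are . at tick 2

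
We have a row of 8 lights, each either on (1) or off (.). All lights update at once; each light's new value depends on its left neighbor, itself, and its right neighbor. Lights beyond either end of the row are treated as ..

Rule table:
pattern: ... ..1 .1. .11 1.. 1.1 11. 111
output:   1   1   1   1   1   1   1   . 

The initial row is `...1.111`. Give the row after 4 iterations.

iteration 1: 111111.1
iteration 2: 1....111
iteration 3: 111111.1  (repeats iteration 1; period 2)
iteration 4: 1....111

1....111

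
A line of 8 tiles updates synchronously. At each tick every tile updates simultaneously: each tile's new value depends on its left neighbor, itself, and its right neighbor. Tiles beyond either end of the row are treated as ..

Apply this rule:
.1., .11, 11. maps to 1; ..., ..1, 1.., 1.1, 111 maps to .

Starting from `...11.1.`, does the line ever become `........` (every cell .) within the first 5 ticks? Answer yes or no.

no

...11.1.  (fixed point — unchanged through tick 5)
tick 5 is ...11.1., still not uniform .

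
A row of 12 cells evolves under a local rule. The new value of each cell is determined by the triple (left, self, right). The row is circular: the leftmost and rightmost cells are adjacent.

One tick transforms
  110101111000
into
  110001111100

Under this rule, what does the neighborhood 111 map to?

At position 6 the neighborhood is 111; the next row has 1 there.

1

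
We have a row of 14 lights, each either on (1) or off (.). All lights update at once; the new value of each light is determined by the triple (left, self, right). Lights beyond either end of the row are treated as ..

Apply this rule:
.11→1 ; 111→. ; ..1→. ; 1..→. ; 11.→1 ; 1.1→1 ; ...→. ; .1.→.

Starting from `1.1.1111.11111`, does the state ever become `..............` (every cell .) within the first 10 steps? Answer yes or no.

yes

.1.11..111...1
..111..1.1....
..1.1...1.....
...1..........
..............
all cells are . at step 5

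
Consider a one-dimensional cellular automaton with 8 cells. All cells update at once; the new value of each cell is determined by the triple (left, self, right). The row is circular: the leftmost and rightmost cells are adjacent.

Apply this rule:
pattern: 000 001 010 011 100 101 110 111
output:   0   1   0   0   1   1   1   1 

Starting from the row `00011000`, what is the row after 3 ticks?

tick 1: 00101100
tick 2: 01010110
tick 3: 10101011

10101011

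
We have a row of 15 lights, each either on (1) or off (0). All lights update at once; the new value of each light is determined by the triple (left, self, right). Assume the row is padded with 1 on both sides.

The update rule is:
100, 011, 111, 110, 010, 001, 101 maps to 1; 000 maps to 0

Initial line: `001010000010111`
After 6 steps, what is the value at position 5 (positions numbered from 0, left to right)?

1

111111000111111
111111101111111
111111111111111
111111111111111  (fixed point — unchanged through step 6)
position 5 holds 1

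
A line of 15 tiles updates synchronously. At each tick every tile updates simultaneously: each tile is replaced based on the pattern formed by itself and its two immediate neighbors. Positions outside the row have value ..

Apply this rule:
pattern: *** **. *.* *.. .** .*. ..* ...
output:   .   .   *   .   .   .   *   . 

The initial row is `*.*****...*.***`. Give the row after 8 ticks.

..*.*..........

tick 1: .*.......*.*...
tick 2: *.......*.*....
tick 3: .......*.*.....
tick 4: ......*.*......
tick 5: .....*.*.......
tick 6: ....*.*........
tick 7: ...*.*.........
tick 8: ..*.*..........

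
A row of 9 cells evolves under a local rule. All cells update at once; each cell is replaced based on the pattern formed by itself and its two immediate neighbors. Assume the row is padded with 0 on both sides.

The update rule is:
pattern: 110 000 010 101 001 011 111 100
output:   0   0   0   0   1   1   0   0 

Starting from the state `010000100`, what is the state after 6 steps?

100000000

step 1: 100001000
step 2: 000010000
step 3: 000100000
step 4: 001000000
step 5: 010000000
step 6: 100000000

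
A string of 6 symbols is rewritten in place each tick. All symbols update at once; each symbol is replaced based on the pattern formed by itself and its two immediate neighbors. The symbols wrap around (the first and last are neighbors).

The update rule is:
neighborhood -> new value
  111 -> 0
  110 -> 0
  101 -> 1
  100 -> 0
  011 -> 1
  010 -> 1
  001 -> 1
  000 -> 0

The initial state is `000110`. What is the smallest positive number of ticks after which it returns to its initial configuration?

001100
011000
110000
100001
000011
000110

6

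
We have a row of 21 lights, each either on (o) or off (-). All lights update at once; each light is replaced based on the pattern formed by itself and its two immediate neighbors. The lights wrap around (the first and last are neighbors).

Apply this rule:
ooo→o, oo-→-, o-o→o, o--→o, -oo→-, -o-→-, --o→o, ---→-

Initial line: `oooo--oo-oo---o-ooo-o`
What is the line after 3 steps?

ooo-oo--o--o-o-o-o-o-
-o-o--oo-oo-o-o-o-o-o
o-o-oo--o--o-o-o-o-o-

o-o-oo--o--o-o-o-o-o-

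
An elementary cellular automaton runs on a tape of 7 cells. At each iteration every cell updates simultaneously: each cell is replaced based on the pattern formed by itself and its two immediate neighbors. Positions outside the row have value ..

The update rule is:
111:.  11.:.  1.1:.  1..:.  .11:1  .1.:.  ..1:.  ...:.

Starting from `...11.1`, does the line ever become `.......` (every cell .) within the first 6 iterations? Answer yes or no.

...1...
.......
all cells are . at iteration 2

yes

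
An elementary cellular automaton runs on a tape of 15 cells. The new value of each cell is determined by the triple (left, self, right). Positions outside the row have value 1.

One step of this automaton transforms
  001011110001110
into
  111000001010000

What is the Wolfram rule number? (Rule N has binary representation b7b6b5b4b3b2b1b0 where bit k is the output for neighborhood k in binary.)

position 5: 111 → 0  (bit 7 = 0)
position 7: 110 → 0  (bit 6 = 0)
position 3: 101 → 0  (bit 5 = 0)
position 0: 100 → 1  (bit 4 = 1)
position 4: 011 → 0  (bit 3 = 0)
position 2: 010 → 1  (bit 2 = 1)
position 1: 001 → 1  (bit 1 = 1)
position 9: 000 → 0  (bit 0 = 0)
bits b7..b0 = 00010110 = 22

22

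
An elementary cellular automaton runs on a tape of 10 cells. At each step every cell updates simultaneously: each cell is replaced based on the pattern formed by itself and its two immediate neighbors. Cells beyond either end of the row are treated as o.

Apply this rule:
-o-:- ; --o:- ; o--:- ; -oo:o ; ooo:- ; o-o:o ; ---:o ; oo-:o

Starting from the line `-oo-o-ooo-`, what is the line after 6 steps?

oooo-oo-oo
---oooooo-
-o-o----oo
o-o--oo-o-
oo---ooo-o
-o-o-o-ooo

-o-o-o-ooo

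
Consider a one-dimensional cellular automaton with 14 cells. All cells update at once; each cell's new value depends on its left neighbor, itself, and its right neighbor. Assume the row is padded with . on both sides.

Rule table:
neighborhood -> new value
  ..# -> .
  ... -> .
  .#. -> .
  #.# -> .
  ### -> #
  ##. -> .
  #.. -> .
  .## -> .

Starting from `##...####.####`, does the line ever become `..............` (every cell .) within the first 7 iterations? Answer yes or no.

yes

iteration 1: ......##...##.
iteration 2: ..............
all cells are . at iteration 2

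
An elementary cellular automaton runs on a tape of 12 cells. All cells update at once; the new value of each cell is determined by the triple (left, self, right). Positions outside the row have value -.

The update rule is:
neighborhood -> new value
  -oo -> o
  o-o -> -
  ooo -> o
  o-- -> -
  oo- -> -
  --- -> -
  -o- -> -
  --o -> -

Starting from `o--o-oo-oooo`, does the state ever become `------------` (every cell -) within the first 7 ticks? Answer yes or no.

yes

-----o--ooo-
--------oo--
--------o---
------------
all cells are - at tick 4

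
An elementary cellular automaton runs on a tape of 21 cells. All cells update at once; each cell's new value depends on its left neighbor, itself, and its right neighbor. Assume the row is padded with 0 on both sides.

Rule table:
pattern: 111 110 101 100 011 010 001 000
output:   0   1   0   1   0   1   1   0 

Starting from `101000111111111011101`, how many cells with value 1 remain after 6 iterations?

101101000000001000101
100101100000011101101
111100110000100100101
000111011001111111101
001001001110000000101
011111110011000001101
count of 1: 12

12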